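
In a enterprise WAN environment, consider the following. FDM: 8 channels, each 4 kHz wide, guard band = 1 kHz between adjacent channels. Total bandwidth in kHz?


Given: 8 channels, 4 kHz each, guard = 1 kHz
Channel bandwidth = 8 * 4 = 32 kHz
Guard bands = 7 gaps * 1 kHz = 7 kHz
Total = 32 + 7 = 39 kHz

39


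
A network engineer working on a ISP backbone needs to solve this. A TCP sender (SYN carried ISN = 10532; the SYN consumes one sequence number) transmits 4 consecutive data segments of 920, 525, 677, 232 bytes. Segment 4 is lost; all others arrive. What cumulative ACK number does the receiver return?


SYN uses sequence number 10532; first data byte = ISN + 1 = 10533.
Segment 1: SEQ = 10533, len = 920 B, covers [10533, 11452]
Segment 2: SEQ = 11453, len = 525 B, covers [11453, 11977]
Segment 3: SEQ = 11978, len = 677 B, covers [11978, 12654]
Segment 4: SEQ = 12655, len = 232 B, covers [12655, 12886] [LOST]
In-order data received: bytes [10533, 12654] (segments 1..3).
Segment 4 missing -> gap begins at byte 12655.
Cumulative ACK = next expected in-order byte = 10533 + 920 + 525 + 677 = 12655

12655


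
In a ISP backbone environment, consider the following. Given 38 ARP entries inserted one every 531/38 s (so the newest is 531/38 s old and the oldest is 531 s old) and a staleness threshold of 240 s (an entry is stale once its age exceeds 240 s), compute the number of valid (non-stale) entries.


Ages are k * 531/38 s for k = 1..38 (spacing = 13.9737 s).
Entry k is valid iff k * 531/38 <= 240 iff k <= 38 * 240 / 531 = 17.1751
n_valid = floor(17.1751) = 17
(n_stale = 38 - 17 = 21)

17


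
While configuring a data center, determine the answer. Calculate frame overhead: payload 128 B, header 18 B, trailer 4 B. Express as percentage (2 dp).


Given: payload = 128 B, header = 18 B, trailer = 4 B
Overhead bytes = header + trailer = 18 + 4 = 22
Total frame = payload + overhead = 128 + 22 = 150
Overhead % = 22 / 150 * 100 = 14.6667% -> 14.67% (2 dp)

14.67


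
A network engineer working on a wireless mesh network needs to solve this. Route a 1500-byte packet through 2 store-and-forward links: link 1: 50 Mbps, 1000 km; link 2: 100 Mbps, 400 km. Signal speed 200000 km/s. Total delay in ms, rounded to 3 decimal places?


Packet = 1500 bytes = 12000 bits. Store-and-forward: sum (t_trans + t_prop) per link.
Link 1: t_trans = 12000/(50*10^6) s = 0.2400 ms; t_prop = 1000/200000 s = 5.0000 ms; subtotal = 5.2400 ms
Link 2: t_trans = 12000/(100*10^6) s = 0.1200 ms; t_prop = 400/200000 s = 2.0000 ms; subtotal = 2.1200 ms
End-to-end = 5.2400 + 2.1200 = 7.3600 ms -> 7.360 ms (3 dp)

7.360


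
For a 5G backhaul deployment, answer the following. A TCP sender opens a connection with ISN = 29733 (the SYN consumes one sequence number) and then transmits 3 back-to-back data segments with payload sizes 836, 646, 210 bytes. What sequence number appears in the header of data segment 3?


The SYN occupies sequence number ISN = 29733, so the first data byte is ISN + 1 = 29734.
SEQ of data segment i = (ISN + 1) + sum of payload sizes of segments 1..i-1.
Segment 1: SEQ = 29734, payload = 836 bytes
Segment 2: SEQ = 30570, payload = 646 bytes
Segment 3: SEQ = 31216, payload = 210 bytes
SEQ of segment 3 = 29734 + 836 + 646 = 31216

31216


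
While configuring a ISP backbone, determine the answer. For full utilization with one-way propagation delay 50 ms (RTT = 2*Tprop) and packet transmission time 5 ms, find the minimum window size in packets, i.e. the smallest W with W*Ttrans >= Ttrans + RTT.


Given: Ttrans = 5 ms, RTT = 100 ms (= 2 * Tprop, Tprop = 50 ms)
Time until first ACK returns = Ttrans + RTT = 5 + 100 = 105 ms
Need W * Ttrans >= Ttrans + RTT  ->  W >= (Ttrans + RTT) / Ttrans
(Ttrans + RTT) / Ttrans = 105 / 5 = 21
W_min = ceil(21) = 21

21


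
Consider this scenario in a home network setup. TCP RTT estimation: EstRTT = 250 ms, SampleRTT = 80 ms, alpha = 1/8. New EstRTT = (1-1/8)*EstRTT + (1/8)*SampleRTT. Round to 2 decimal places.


Given: EstRTT = 250 ms, SampleRTT = 80 ms, alpha = 1/8
New EstRTT = (1 - alpha) * EstRTT + alpha * SampleRTT
(7/8) * 250 = 218.75
(1/8) * 80 = 10
New EstRTT = 218.75 + 10 = 228.75 ms -> 228.75 ms (2 dp)

228.75


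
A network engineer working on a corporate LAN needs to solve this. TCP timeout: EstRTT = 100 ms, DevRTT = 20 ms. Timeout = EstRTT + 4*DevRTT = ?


Given: EstRTT = 100 ms, DevRTT = 20 ms
Timeout = EstRTT + 4 * DevRTT
4 * DevRTT = 4 * 20 = 80
Timeout = 100 + 80 = 180 ms

180


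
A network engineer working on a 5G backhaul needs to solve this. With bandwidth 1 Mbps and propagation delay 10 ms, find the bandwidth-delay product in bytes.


Given: bandwidth = 1 Mbps, delay = 10 ms
BDP in bits = 1 * 10^6 * 10 / 1000
BDP in bits = 10000
BDP in bytes = 10000 / 8 = 1250

1250


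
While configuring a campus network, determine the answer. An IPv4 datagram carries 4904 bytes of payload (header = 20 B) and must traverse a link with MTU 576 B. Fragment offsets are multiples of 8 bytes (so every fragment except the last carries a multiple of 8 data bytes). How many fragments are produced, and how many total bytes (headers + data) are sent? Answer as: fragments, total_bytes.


Max data per non-final fragment = floor((MTU - header)/8)*8 = floor((576 - 20)/8)*8 = floor(556/8)*8 = 552 B
Final fragment needs no 8-byte alignment: it can carry up to MTU - header = 556 B
Non-final fragments needed = ceil((payload - 556) / 552) = ceil(4348/552) = ceil(7.8768) = 8
Number of fragments = 8 + 1 = 9
Fragment sizes (data): 8 * 552 B + 488 B (last, 488 <= 556 OK)
Total bytes sent = payload + n_frags * header = 4904 + 9*20 = 4904 + 180 = 5084 B

9, 5084


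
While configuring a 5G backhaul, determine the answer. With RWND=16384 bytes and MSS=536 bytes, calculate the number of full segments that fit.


Given: RWND = 16384 bytes, MSS = 536 bytes
Full segments = floor(RWND / MSS)
Full segments = floor(16384 / 536)
Full segments = floor(30.5672) = 30

30


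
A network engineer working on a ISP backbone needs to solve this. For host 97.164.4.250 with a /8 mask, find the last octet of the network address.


Given: IP = 97.164.4.250, prefix = /8
Subnet mask = 255.0.0.0
Last octet of IP: 250
Last octet of mask: 0
Network last octet = 250 AND 0 = 0

0


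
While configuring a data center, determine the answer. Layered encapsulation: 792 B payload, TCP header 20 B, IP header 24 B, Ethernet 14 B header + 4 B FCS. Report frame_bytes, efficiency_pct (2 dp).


TCP segment = 792 + 20 = 812 B
IP packet = 812 + 24 = 836 B
Ethernet frame = 836 + 14 + 4 = 854 B
Efficiency = app / frame = 792 / 854 = 0.927400 = 92.7400% -> 92.74% (2 dp)

854, 92.74


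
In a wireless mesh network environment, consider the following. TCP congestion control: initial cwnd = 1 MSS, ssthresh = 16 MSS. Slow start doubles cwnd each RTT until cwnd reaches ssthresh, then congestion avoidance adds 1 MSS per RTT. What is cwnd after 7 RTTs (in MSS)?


RTT 0: cwnd = 1 MSS (initial)
RTT 1: cwnd = 2 MSS (slow start, doubled)
RTT 2: cwnd = 4 MSS (slow start, doubled)
RTT 3: cwnd = 8 MSS (slow start, doubled)
RTT 4: cwnd = 16 MSS (slow start, doubled)
RTT 5: cwnd = 17 MSS (congestion avoidance, +1)
RTT 6: cwnd = 18 MSS (congestion avoidance, +1)
RTT 7: cwnd = 19 MSS (congestion avoidance, +1)

19


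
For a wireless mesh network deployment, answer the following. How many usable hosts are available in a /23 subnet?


Given: subnet mask /23
Host bits = 32 - 23 = 9
Total addresses = 2^9 = 512
Usable hosts = 512 - 2 (network + broadcast) = 510

510


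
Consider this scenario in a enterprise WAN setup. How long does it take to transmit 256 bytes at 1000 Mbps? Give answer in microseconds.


Given: packet = 256 bytes, bandwidth = 1000 Mbps
Packet in bits = 256 * 8 = 2048 bits
Bandwidth = 1000 * 10^6 = 1000000000 bps
Time = 2048 / 1000000000 seconds
Time in us = 2048 * 10^6 / 1000000000 = 2.048

2.048


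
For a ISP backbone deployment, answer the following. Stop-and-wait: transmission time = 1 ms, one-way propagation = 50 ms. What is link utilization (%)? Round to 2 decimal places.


Given: Ttrans = 1 ms, Tprop = 50 ms
RTT = 2 * Tprop = 2 * 50 = 100 ms
U = Ttrans / (Ttrans + RTT)
U = 1 / (1 + 100)
U = 1 / 101 = 0.009901
U% = 0.99%

0.99


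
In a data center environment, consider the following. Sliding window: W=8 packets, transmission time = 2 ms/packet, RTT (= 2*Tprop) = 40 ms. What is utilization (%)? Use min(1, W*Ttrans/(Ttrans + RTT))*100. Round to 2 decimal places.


Given: W = 8, Ttrans = 2 ms, RTT = 40 ms (= 2 * Tprop, Tprop = 20 ms)
Cycle time = Ttrans + RTT = 2 + 40 = 42 ms (first packet sent until its ACK returns)
W * Ttrans = 8 * 2 = 16 ms of sending per cycle
W * Ttrans / (Ttrans + RTT) = 16 / 42 = 0.380952
U = min(1, 0.380952) = 0.380952
U% = 38.10%

38.10


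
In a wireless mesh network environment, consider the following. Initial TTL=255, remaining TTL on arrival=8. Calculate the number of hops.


Given: initial TTL = 255, received TTL = 8
Hops = initial TTL - received TTL
Hops = 255 - 8 = 247

247


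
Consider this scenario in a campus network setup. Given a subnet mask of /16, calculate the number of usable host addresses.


Given: subnet mask /16
Host bits = 32 - 16 = 16
Total addresses = 2^16 = 65536
Usable hosts = 65536 - 2 (network + broadcast) = 65534

65534


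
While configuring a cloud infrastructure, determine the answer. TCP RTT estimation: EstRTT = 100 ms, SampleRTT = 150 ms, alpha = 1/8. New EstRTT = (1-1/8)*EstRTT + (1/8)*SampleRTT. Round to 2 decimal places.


Given: EstRTT = 100 ms, SampleRTT = 150 ms, alpha = 1/8
New EstRTT = (1 - alpha) * EstRTT + alpha * SampleRTT
(7/8) * 100 = 87.5
(1/8) * 150 = 18.75
New EstRTT = 87.5 + 18.75 = 106.25 ms -> 106.25 ms (2 dp)

106.25


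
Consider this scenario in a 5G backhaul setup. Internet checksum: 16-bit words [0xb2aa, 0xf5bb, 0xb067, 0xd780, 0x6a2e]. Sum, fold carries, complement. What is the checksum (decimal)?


Given words: [0xb2aa, 0xf5bb, 0xb067, 0xd780, 0x6a2e]
Step 1: Sum all words
Raw sum = 45738 + 62907 + 45159 + 55168 + 27182 = 236154
Step 2: Fold carry: (39546 + 3) = 39549
One's complement = ~39549 & 0xFFFF = 25986

25986


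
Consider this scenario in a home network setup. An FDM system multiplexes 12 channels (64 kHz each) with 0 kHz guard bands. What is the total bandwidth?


Given: 12 channels, 64 kHz each, guard = 0 kHz
Channel bandwidth = 12 * 64 = 768 kHz
Guard bands = 11 gaps * 0 kHz = 0 kHz
Total = 768 + 0 = 768 kHz

768


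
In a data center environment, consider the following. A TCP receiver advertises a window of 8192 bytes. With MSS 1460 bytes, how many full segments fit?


Given: RWND = 8192 bytes, MSS = 1460 bytes
Full segments = floor(RWND / MSS)
Full segments = floor(8192 / 1460)
Full segments = floor(5.611) = 5

5


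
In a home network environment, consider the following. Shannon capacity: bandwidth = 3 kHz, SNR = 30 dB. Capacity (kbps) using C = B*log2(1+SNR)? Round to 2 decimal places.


Given: B = 3 kHz, SNR = 30 dB
SNR linear = 10^(30/10) = 1000
1 + SNR = 1001
log2(1001) = 9.9672262588
C = 3 * 1000 * 9.9672262588 = 29901.6788 bps
C = 29.901679 kbps -> 29.90 kbps (2 dp)

29.90


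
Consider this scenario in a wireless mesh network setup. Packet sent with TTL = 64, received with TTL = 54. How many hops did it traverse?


Given: initial TTL = 64, received TTL = 54
Hops = initial TTL - received TTL
Hops = 64 - 54 = 10

10


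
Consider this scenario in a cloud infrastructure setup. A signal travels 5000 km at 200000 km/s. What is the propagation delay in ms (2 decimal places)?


Given: distance = 5000 km, speed = 200000 km/s
Delay = distance / speed = 5000 / 200000 seconds
Delay in ms = 5000 * 1000 / 200000
Delay = 25.0000 ms
Rounded to 2 dp = 25.00 ms

25.00


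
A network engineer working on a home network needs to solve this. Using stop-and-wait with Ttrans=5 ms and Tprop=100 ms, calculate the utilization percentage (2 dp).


Given: Ttrans = 5 ms, Tprop = 100 ms
RTT = 2 * Tprop = 2 * 100 = 200 ms
U = Ttrans / (Ttrans + RTT)
U = 5 / (5 + 200)
U = 5 / 205 = 0.02439
U% = 2.44%

2.44


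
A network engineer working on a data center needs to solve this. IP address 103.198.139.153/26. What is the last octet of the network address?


Given: IP = 103.198.139.153, prefix = /26
Subnet mask = 255.255.255.192
Last octet of IP: 153
Last octet of mask: 192
Network last octet = 153 AND 192 = 128

128


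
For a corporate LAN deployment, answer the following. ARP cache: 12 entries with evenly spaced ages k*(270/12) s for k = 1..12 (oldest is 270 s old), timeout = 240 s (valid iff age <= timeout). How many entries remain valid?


Ages are k * 270/12 s for k = 1..12 (spacing = 22.5000 s).
Entry k is valid iff k * 270/12 <= 240 iff k <= 12 * 240 / 270 = 10.6667
n_valid = floor(10.6667) = 10
(n_stale = 12 - 10 = 2)

10


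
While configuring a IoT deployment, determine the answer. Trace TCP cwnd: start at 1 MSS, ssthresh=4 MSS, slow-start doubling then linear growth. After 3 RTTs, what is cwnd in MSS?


RTT 0: cwnd = 1 MSS (initial)
RTT 1: cwnd = 2 MSS (slow start, doubled)
RTT 2: cwnd = 4 MSS (slow start, doubled)
RTT 3: cwnd = 5 MSS (congestion avoidance, +1)

5


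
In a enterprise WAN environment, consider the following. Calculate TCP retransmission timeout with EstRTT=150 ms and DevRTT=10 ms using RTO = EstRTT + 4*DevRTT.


Given: EstRTT = 150 ms, DevRTT = 10 ms
Timeout = EstRTT + 4 * DevRTT
4 * DevRTT = 4 * 10 = 40
Timeout = 150 + 40 = 190 ms

190


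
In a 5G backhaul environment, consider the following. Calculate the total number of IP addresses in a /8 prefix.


Given: CIDR prefix /8
Host bits = 32 - 8 = 24
Total addresses = 2^24 = 16777216

16777216


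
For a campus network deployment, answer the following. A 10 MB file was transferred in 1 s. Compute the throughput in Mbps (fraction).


Given: file = 10 MB, time = 1 s
File in Mb = 10 * 8 = 80 Mb
Throughput = 80 / 1 Mbps
Throughput = 80 Mbps

80


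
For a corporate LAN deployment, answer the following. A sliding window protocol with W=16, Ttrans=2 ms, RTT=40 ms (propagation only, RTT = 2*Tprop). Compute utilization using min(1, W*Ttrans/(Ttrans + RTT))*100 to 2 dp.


Given: W = 16, Ttrans = 2 ms, RTT = 40 ms (= 2 * Tprop, Tprop = 20 ms)
Cycle time = Ttrans + RTT = 2 + 40 = 42 ms (first packet sent until its ACK returns)
W * Ttrans = 16 * 2 = 32 ms of sending per cycle
W * Ttrans / (Ttrans + RTT) = 32 / 42 = 0.761905
U = min(1, 0.761905) = 0.761905
U% = 76.19%

76.19


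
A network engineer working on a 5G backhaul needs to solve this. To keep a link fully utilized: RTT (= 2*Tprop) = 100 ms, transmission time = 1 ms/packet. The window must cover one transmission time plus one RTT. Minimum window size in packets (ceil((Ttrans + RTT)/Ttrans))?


Given: Ttrans = 1 ms, RTT = 100 ms (= 2 * Tprop, Tprop = 50 ms)
Time until first ACK returns = Ttrans + RTT = 1 + 100 = 101 ms
Need W * Ttrans >= Ttrans + RTT  ->  W >= (Ttrans + RTT) / Ttrans
(Ttrans + RTT) / Ttrans = 101 / 1 = 101
W_min = ceil(101) = 101

101


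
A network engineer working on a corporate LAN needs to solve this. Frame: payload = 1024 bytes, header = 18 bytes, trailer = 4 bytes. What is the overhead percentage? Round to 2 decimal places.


Given: payload = 1024 B, header = 18 B, trailer = 4 B
Overhead bytes = header + trailer = 18 + 4 = 22
Total frame = payload + overhead = 1024 + 22 = 1046
Overhead % = 22 / 1046 * 100 = 2.1033% -> 2.10% (2 dp)

2.10


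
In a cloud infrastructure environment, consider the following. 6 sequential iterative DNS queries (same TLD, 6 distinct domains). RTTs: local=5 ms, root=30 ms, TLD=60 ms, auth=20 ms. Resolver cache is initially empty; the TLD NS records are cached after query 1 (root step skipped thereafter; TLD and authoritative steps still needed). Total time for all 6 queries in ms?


Lookup 1 (cold cache): local + root + TLD + auth = 5 + 30 + 60 + 20 = 115 ms
Lookups 2..6 (TLD NS cached -> skip root; new domain -> still ask TLD and auth): local + TLD + auth = 5 + 60 + 20 = 85 ms each
Remaining 5 lookups: 5 * 85 = 425 ms
Total = 115 + 425 = 540 ms

540


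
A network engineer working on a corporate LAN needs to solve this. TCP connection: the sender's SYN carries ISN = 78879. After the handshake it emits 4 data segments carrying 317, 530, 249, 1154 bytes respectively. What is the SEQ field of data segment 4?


The SYN occupies sequence number ISN = 78879, so the first data byte is ISN + 1 = 78880.
SEQ of data segment i = (ISN + 1) + sum of payload sizes of segments 1..i-1.
Segment 1: SEQ = 78880, payload = 317 bytes
Segment 2: SEQ = 79197, payload = 530 bytes
Segment 3: SEQ = 79727, payload = 249 bytes
Segment 4: SEQ = 79976, payload = 1154 bytes
SEQ of segment 4 = 78880 + 317 + 530 + 249 = 79976

79976


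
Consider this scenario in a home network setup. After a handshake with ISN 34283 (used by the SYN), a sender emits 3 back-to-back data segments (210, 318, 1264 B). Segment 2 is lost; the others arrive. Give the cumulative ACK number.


SYN uses sequence number 34283; first data byte = ISN + 1 = 34284.
Segment 1: SEQ = 34284, len = 210 B, covers [34284, 34493]
Segment 2: SEQ = 34494, len = 318 B, covers [34494, 34811] [LOST]
Segment 3: SEQ = 34812, len = 1264 B, covers [34812, 36075]
In-order data received: bytes [34284, 34493] (segments 1..1).
Segment 2 missing -> gap begins at byte 34494; later segments buffered out of order.
Cumulative ACK = next expected in-order byte = 34284 + 210 = 34494

34494


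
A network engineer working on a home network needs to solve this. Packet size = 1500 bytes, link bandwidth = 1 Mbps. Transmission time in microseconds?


Given: packet = 1500 bytes, bandwidth = 1 Mbps
Packet in bits = 1500 * 8 = 12000 bits
Bandwidth = 1 * 10^6 = 1000000 bps
Time = 12000 / 1000000 seconds
Time in us = 12000 * 10^6 / 1000000 = 12000

12000


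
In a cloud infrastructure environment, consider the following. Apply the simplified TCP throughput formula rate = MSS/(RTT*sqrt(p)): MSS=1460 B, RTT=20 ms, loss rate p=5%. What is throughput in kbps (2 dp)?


Given: MSS = 1460 bytes, RTT = 20 ms, loss = 5%
RTT in seconds = 20 / 1000 = 0.02
Loss rate = 5% = 0.05
sqrt(loss) = sqrt(0.05) = 0.223606797750
Throughput (bytes/s) = 1460 / (0.02 * 0.223606797750) = 326465.9247
Throughput (kbps) = 326465.9247 * 8 / 1000 = 2611.727398 -> 2611.73 kbps (2 dp)

2611.73


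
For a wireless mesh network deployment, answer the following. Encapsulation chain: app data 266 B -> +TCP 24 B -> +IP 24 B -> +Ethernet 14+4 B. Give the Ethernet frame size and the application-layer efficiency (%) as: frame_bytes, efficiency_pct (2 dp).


TCP segment = 266 + 24 = 290 B
IP packet = 290 + 24 = 314 B
Ethernet frame = 314 + 14 + 4 = 332 B
Efficiency = app / frame = 266 / 332 = 0.801205 = 80.1205% -> 80.12% (2 dp)

332, 80.12


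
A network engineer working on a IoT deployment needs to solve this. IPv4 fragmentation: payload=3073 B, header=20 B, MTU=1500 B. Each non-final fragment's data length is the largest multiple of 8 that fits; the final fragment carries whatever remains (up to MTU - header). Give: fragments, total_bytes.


Max data per non-final fragment = floor((MTU - header)/8)*8 = floor((1500 - 20)/8)*8 = floor(1480/8)*8 = 1480 B
Final fragment needs no 8-byte alignment: it can carry up to MTU - header = 1480 B
Non-final fragments needed = ceil((payload - 1480) / 1480) = ceil(1593/1480) = ceil(1.0764) = 2
Number of fragments = 2 + 1 = 3
Fragment sizes (data): 2 * 1480 B + 113 B (last, 113 <= 1480 OK)
Total bytes sent = payload + n_frags * header = 3073 + 3*20 = 3073 + 60 = 3133 B

3, 3133


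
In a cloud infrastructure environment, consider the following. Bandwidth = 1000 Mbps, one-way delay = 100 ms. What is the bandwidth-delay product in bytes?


Given: bandwidth = 1000 Mbps, delay = 100 ms
BDP in bits = 1000 * 10^6 * 100 / 1000
BDP in bits = 100000000
BDP in bytes = 100000000 / 8 = 12500000

12500000


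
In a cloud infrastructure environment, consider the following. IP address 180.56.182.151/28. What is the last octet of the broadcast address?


Given: IP = 180.56.182.151, prefix = /28
Host bits = 32 - 28 = 4
Network last octet = 151 AND mask = 144
Host part size = 2^4 - 1 = 15
Broadcast last octet = 144 OR 15 = 159

159


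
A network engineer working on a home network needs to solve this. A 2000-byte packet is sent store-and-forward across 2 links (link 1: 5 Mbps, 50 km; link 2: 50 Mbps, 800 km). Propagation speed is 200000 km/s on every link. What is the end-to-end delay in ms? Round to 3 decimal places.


Packet = 2000 bytes = 16000 bits. Store-and-forward: sum (t_trans + t_prop) per link.
Link 1: t_trans = 16000/(5*10^6) s = 3.2000 ms; t_prop = 50/200000 s = 0.2500 ms; subtotal = 3.4500 ms
Link 2: t_trans = 16000/(50*10^6) s = 0.3200 ms; t_prop = 800/200000 s = 4.0000 ms; subtotal = 4.3200 ms
End-to-end = 3.4500 + 4.3200 = 7.7700 ms -> 7.770 ms (3 dp)

7.770


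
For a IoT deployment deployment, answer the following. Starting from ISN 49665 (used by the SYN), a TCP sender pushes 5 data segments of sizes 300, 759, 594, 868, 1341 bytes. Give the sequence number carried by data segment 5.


The SYN occupies sequence number ISN = 49665, so the first data byte is ISN + 1 = 49666.
SEQ of data segment i = (ISN + 1) + sum of payload sizes of segments 1..i-1.
Segment 1: SEQ = 49666, payload = 300 bytes
Segment 2: SEQ = 49966, payload = 759 bytes
Segment 3: SEQ = 50725, payload = 594 bytes
Segment 4: SEQ = 51319, payload = 868 bytes
Segment 5: SEQ = 52187, payload = 1341 bytes
SEQ of segment 5 = 49666 + 300 + 759 + 594 + 868 = 52187

52187


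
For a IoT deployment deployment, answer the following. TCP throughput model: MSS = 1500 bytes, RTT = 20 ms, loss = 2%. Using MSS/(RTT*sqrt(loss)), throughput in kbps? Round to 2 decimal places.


Given: MSS = 1500 bytes, RTT = 20 ms, loss = 2%
RTT in seconds = 20 / 1000 = 0.02
Loss rate = 2% = 0.02
sqrt(loss) = sqrt(0.02) = 0.141421356237
Throughput (bytes/s) = 1500 / (0.02 * 0.141421356237) = 530330.0859
Throughput (kbps) = 530330.0859 * 8 / 1000 = 4242.640687 -> 4242.64 kbps (2 dp)

4242.64


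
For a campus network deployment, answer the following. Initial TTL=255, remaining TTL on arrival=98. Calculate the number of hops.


Given: initial TTL = 255, received TTL = 98
Hops = initial TTL - received TTL
Hops = 255 - 98 = 157

157


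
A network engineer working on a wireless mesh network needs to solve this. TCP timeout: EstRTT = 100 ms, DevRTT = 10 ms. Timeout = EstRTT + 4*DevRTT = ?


Given: EstRTT = 100 ms, DevRTT = 10 ms
Timeout = EstRTT + 4 * DevRTT
4 * DevRTT = 4 * 10 = 40
Timeout = 100 + 40 = 140 ms

140


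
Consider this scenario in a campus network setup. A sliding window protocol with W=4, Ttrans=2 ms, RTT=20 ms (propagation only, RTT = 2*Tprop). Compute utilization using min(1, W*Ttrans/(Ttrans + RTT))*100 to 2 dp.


Given: W = 4, Ttrans = 2 ms, RTT = 20 ms (= 2 * Tprop, Tprop = 10 ms)
Cycle time = Ttrans + RTT = 2 + 20 = 22 ms (first packet sent until its ACK returns)
W * Ttrans = 4 * 2 = 8 ms of sending per cycle
W * Ttrans / (Ttrans + RTT) = 8 / 22 = 0.363636
U = min(1, 0.363636) = 0.363636
U% = 36.36%

36.36


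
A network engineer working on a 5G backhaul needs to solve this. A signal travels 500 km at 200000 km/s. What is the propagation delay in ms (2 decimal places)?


Given: distance = 500 km, speed = 200000 km/s
Delay = distance / speed = 500 / 200000 seconds
Delay in ms = 500 * 1000 / 200000
Delay = 2.5000 ms
Rounded to 2 dp = 2.50 ms

2.50


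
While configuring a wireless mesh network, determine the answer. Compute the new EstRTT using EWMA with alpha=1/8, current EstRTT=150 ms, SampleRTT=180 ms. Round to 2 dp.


Given: EstRTT = 150 ms, SampleRTT = 180 ms, alpha = 1/8
New EstRTT = (1 - alpha) * EstRTT + alpha * SampleRTT
(7/8) * 150 = 131.25
(1/8) * 180 = 22.5
New EstRTT = 131.25 + 22.5 = 153.75 ms -> 153.75 ms (2 dp)

153.75


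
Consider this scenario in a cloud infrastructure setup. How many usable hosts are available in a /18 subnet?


Given: subnet mask /18
Host bits = 32 - 18 = 14
Total addresses = 2^14 = 16384
Usable hosts = 16384 - 2 (network + broadcast) = 16382

16382


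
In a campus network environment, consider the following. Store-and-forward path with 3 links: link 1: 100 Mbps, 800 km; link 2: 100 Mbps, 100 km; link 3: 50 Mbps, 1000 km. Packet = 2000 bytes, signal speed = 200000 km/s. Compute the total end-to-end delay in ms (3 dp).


Packet = 2000 bytes = 16000 bits. Store-and-forward: sum (t_trans + t_prop) per link.
Link 1: t_trans = 16000/(100*10^6) s = 0.1600 ms; t_prop = 800/200000 s = 4.0000 ms; subtotal = 4.1600 ms
Link 2: t_trans = 16000/(100*10^6) s = 0.1600 ms; t_prop = 100/200000 s = 0.5000 ms; subtotal = 0.6600 ms
Link 3: t_trans = 16000/(50*10^6) s = 0.3200 ms; t_prop = 1000/200000 s = 5.0000 ms; subtotal = 5.3200 ms
End-to-end = 4.1600 + 0.6600 + 5.3200 = 10.1400 ms -> 10.140 ms (3 dp)

10.140


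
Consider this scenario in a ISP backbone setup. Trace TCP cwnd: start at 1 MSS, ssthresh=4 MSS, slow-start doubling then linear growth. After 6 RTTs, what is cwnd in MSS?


RTT 0: cwnd = 1 MSS (initial)
RTT 1: cwnd = 2 MSS (slow start, doubled)
RTT 2: cwnd = 4 MSS (slow start, doubled)
RTT 3: cwnd = 5 MSS (congestion avoidance, +1)
RTT 4: cwnd = 6 MSS (congestion avoidance, +1)
RTT 5: cwnd = 7 MSS (congestion avoidance, +1)
RTT 6: cwnd = 8 MSS (congestion avoidance, +1)

8


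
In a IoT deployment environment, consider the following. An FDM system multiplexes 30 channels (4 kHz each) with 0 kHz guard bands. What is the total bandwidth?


Given: 30 channels, 4 kHz each, guard = 0 kHz
Channel bandwidth = 30 * 4 = 120 kHz
Guard bands = 29 gaps * 0 kHz = 0 kHz
Total = 120 + 0 = 120 kHz

120


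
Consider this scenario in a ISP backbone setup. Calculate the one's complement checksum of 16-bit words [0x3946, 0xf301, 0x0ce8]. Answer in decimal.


Given words: [0x3946, 0xf301, 0x0ce8]
Step 1: Sum all words
Raw sum = 14662 + 62209 + 3304 = 80175
Step 2: Fold carry: (14639 + 1) = 14640
One's complement = ~14640 & 0xFFFF = 50895

50895


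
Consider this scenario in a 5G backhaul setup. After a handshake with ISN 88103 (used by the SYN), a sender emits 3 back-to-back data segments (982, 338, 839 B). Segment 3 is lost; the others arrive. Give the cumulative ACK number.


SYN uses sequence number 88103; first data byte = ISN + 1 = 88104.
Segment 1: SEQ = 88104, len = 982 B, covers [88104, 89085]
Segment 2: SEQ = 89086, len = 338 B, covers [89086, 89423]
Segment 3: SEQ = 89424, len = 839 B, covers [89424, 90262] [LOST]
In-order data received: bytes [88104, 89423] (segments 1..2).
Segment 3 missing -> gap begins at byte 89424.
Cumulative ACK = next expected in-order byte = 88104 + 982 + 338 = 89424

89424


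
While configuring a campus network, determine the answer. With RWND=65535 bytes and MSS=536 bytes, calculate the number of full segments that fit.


Given: RWND = 65535 bytes, MSS = 536 bytes
Full segments = floor(RWND / MSS)
Full segments = floor(65535 / 536)
Full segments = floor(122.2668) = 122

122


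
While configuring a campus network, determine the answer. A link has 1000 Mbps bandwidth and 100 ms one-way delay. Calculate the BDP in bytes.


Given: bandwidth = 1000 Mbps, delay = 100 ms
BDP in bits = 1000 * 10^6 * 100 / 1000
BDP in bits = 100000000
BDP in bytes = 100000000 / 8 = 12500000

12500000


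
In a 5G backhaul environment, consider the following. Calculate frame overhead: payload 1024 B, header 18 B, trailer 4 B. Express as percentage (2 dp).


Given: payload = 1024 B, header = 18 B, trailer = 4 B
Overhead bytes = header + trailer = 18 + 4 = 22
Total frame = payload + overhead = 1024 + 22 = 1046
Overhead % = 22 / 1046 * 100 = 2.1033% -> 2.10% (2 dp)

2.10


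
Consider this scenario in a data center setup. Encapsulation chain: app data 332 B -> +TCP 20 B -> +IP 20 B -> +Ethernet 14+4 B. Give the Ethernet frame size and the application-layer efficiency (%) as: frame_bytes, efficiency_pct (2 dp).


TCP segment = 332 + 20 = 352 B
IP packet = 352 + 20 = 372 B
Ethernet frame = 372 + 14 + 4 = 390 B
Efficiency = app / frame = 332 / 390 = 0.851282 = 85.1282% -> 85.13% (2 dp)

390, 85.13


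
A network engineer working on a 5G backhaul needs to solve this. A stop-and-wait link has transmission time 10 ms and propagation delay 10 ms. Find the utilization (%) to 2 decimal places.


Given: Ttrans = 10 ms, Tprop = 10 ms
RTT = 2 * Tprop = 2 * 10 = 20 ms
U = Ttrans / (Ttrans + RTT)
U = 10 / (10 + 20)
U = 10 / 30 = 0.333333
U% = 33.33%

33.33


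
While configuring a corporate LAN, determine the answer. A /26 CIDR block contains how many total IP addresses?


Given: CIDR prefix /26
Host bits = 32 - 26 = 6
Total addresses = 2^6 = 64

64


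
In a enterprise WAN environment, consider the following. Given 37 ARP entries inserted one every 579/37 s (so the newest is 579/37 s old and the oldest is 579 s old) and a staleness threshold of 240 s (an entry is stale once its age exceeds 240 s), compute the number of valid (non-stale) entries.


Ages are k * 579/37 s for k = 1..37 (spacing = 15.6486 s).
Entry k is valid iff k * 579/37 <= 240 iff k <= 37 * 240 / 579 = 15.3368
n_valid = floor(15.3368) = 15
(n_stale = 37 - 15 = 22)

15


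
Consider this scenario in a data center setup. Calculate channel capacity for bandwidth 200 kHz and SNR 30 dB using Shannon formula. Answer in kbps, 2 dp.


Given: B = 200 kHz, SNR = 30 dB
SNR linear = 10^(30/10) = 1000
1 + SNR = 1001
log2(1001) = 9.9672262588
C = 200 * 1000 * 9.9672262588 = 1993445.2518 bps
C = 1993.445252 kbps -> 1993.45 kbps (2 dp)

1993.45


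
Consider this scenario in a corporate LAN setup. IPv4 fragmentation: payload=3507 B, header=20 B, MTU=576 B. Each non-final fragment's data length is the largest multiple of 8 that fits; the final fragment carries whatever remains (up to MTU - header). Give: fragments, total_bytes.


Max data per non-final fragment = floor((MTU - header)/8)*8 = floor((576 - 20)/8)*8 = floor(556/8)*8 = 552 B
Final fragment needs no 8-byte alignment: it can carry up to MTU - header = 556 B
Non-final fragments needed = ceil((payload - 556) / 552) = ceil(2951/552) = ceil(5.3460) = 6
Number of fragments = 6 + 1 = 7
Fragment sizes (data): 6 * 552 B + 195 B (last, 195 <= 556 OK)
Total bytes sent = payload + n_frags * header = 3507 + 7*20 = 3507 + 140 = 3647 B

7, 3647


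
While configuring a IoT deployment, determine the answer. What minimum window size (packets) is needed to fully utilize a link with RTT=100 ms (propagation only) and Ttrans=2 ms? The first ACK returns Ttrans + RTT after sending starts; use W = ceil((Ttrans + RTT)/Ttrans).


Given: Ttrans = 2 ms, RTT = 100 ms (= 2 * Tprop, Tprop = 50 ms)
Time until first ACK returns = Ttrans + RTT = 2 + 100 = 102 ms
Need W * Ttrans >= Ttrans + RTT  ->  W >= (Ttrans + RTT) / Ttrans
(Ttrans + RTT) / Ttrans = 102 / 2 = 51
W_min = ceil(51) = 51

51


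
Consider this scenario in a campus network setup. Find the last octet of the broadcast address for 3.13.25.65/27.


Given: IP = 3.13.25.65, prefix = /27
Host bits = 32 - 27 = 5
Network last octet = 65 AND mask = 64
Host part size = 2^5 - 1 = 31
Broadcast last octet = 64 OR 31 = 95

95


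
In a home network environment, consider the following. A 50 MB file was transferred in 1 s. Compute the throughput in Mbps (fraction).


Given: file = 50 MB, time = 1 s
File in Mb = 50 * 8 = 400 Mb
Throughput = 400 / 1 Mbps
Throughput = 400 Mbps

400


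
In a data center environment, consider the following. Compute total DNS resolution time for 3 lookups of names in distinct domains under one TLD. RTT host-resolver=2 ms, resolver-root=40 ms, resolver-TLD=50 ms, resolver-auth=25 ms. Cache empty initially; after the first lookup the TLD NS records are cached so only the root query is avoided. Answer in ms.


Lookup 1 (cold cache): local + root + TLD + auth = 2 + 40 + 50 + 25 = 117 ms
Lookups 2..3 (TLD NS cached -> skip root; new domain -> still ask TLD and auth): local + TLD + auth = 2 + 50 + 25 = 77 ms each
Remaining 2 lookups: 2 * 77 = 154 ms
Total = 117 + 154 = 271 ms

271


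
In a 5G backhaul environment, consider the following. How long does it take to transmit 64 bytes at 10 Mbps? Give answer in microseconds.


Given: packet = 64 bytes, bandwidth = 10 Mbps
Packet in bits = 64 * 8 = 512 bits
Bandwidth = 10 * 10^6 = 10000000 bps
Time = 512 / 10000000 seconds
Time in us = 512 * 10^6 / 10000000 = 51.2

51.2


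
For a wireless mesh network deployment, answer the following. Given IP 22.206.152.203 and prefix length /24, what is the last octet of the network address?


Given: IP = 22.206.152.203, prefix = /24
Subnet mask = 255.255.255.0
Last octet of IP: 203
Last octet of mask: 0
Network last octet = 203 AND 0 = 0

0


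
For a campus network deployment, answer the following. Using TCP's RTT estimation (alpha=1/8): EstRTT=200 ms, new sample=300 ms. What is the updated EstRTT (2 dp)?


Given: EstRTT = 200 ms, SampleRTT = 300 ms, alpha = 1/8
New EstRTT = (1 - alpha) * EstRTT + alpha * SampleRTT
(7/8) * 200 = 175
(1/8) * 300 = 37.5
New EstRTT = 175 + 37.5 = 212.5 ms -> 212.50 ms (2 dp)

212.50


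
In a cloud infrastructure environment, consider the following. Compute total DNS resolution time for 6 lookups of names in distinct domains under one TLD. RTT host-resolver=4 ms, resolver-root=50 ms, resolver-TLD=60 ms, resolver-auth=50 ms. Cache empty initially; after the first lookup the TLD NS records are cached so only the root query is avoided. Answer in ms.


Lookup 1 (cold cache): local + root + TLD + auth = 4 + 50 + 60 + 50 = 164 ms
Lookups 2..6 (TLD NS cached -> skip root; new domain -> still ask TLD and auth): local + TLD + auth = 4 + 60 + 50 = 114 ms each
Remaining 5 lookups: 5 * 114 = 570 ms
Total = 164 + 570 = 734 ms

734


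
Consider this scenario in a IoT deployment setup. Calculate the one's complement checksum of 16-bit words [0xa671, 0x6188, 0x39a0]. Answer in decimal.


Given words: [0xa671, 0x6188, 0x39a0]
Step 1: Sum all words
Raw sum = 42609 + 24968 + 14752 = 82329
Step 2: Fold carry: (16793 + 1) = 16794
One's complement = ~16794 & 0xFFFF = 48741

48741


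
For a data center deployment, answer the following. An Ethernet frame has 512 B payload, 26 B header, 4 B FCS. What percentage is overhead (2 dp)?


Given: payload = 512 B, header = 26 B, trailer = 4 B
Overhead bytes = header + trailer = 26 + 4 = 30
Total frame = payload + overhead = 512 + 30 = 542
Overhead % = 30 / 542 * 100 = 5.5351% -> 5.54% (2 dp)

5.54


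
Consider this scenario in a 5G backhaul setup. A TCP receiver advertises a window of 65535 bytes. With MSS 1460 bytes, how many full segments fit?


Given: RWND = 65535 bytes, MSS = 1460 bytes
Full segments = floor(RWND / MSS)
Full segments = floor(65535 / 1460)
Full segments = floor(44.887) = 44

44


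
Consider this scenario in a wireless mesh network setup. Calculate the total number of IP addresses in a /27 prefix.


Given: CIDR prefix /27
Host bits = 32 - 27 = 5
Total addresses = 2^5 = 32

32


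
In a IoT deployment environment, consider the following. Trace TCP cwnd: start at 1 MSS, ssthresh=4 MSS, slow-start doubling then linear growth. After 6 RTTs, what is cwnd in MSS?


RTT 0: cwnd = 1 MSS (initial)
RTT 1: cwnd = 2 MSS (slow start, doubled)
RTT 2: cwnd = 4 MSS (slow start, doubled)
RTT 3: cwnd = 5 MSS (congestion avoidance, +1)
RTT 4: cwnd = 6 MSS (congestion avoidance, +1)
RTT 5: cwnd = 7 MSS (congestion avoidance, +1)
RTT 6: cwnd = 8 MSS (congestion avoidance, +1)

8


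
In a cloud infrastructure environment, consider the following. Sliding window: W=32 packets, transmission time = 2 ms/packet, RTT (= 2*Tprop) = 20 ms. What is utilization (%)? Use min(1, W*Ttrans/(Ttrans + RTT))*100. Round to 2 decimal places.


Given: W = 32, Ttrans = 2 ms, RTT = 20 ms (= 2 * Tprop, Tprop = 10 ms)
Cycle time = Ttrans + RTT = 2 + 20 = 22 ms (first packet sent until its ACK returns)
W * Ttrans = 32 * 2 = 64 ms of sending per cycle
W * Ttrans / (Ttrans + RTT) = 64 / 22 = 2.909091
U = min(1, 2.909091) = 1.000000
U% = 100.00%

100.00


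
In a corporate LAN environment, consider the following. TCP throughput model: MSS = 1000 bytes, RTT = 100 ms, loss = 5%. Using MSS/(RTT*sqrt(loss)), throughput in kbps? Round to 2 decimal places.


Given: MSS = 1000 bytes, RTT = 100 ms, loss = 5%
RTT in seconds = 100 / 1000 = 0.1
Loss rate = 5% = 0.05
sqrt(loss) = sqrt(0.05) = 0.223606797750
Throughput (bytes/s) = 1000 / (0.1 * 0.223606797750) = 44721.3595
Throughput (kbps) = 44721.3595 * 8 / 1000 = 357.770876 -> 357.77 kbps (2 dp)

357.77


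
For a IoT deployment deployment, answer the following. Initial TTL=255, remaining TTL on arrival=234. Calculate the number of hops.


Given: initial TTL = 255, received TTL = 234
Hops = initial TTL - received TTL
Hops = 255 - 234 = 21

21


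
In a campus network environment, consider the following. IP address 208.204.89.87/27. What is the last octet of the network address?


Given: IP = 208.204.89.87, prefix = /27
Subnet mask = 255.255.255.224
Last octet of IP: 87
Last octet of mask: 224
Network last octet = 87 AND 224 = 64

64


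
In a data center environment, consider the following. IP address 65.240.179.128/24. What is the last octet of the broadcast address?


Given: IP = 65.240.179.128, prefix = /24
Host bits = 32 - 24 = 8
Network last octet = 128 AND mask = 0
Host part size = 2^8 - 1 = 255
Broadcast last octet = 0 OR 255 = 255

255


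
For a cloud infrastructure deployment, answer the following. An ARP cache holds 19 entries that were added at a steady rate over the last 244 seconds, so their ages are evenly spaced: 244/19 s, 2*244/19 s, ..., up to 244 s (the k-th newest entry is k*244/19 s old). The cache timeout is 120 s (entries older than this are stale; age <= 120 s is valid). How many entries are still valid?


Ages are k * 244/19 s for k = 1..19 (spacing = 12.8421 s).
Entry k is valid iff k * 244/19 <= 120 iff k <= 19 * 120 / 244 = 9.3443
n_valid = floor(9.3443) = 9
(n_stale = 19 - 9 = 10)

9


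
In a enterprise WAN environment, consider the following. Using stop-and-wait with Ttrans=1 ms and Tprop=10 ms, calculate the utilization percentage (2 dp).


Given: Ttrans = 1 ms, Tprop = 10 ms
RTT = 2 * Tprop = 2 * 10 = 20 ms
U = Ttrans / (Ttrans + RTT)
U = 1 / (1 + 20)
U = 1 / 21 = 0.047619
U% = 4.76%

4.76


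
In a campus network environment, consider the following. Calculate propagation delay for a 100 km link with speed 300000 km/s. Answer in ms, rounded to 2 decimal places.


Given: distance = 100 km, speed = 300000 km/s
Delay = distance / speed = 100 / 300000 seconds
Delay in ms = 100 * 1000 / 300000
Delay = 0.3333 ms
Rounded to 2 dp = 0.33 ms

0.33


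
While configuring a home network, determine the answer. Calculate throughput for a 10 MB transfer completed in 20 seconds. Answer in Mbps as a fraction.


Given: file = 10 MB, time = 20 s
File in Mb = 10 * 8 = 80 Mb
Throughput = 80 / 20 Mbps
Throughput = 4 Mbps

4


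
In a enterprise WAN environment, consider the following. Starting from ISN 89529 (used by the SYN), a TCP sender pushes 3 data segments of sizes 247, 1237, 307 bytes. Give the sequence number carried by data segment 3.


The SYN occupies sequence number ISN = 89529, so the first data byte is ISN + 1 = 89530.
SEQ of data segment i = (ISN + 1) + sum of payload sizes of segments 1..i-1.
Segment 1: SEQ = 89530, payload = 247 bytes
Segment 2: SEQ = 89777, payload = 1237 bytes
Segment 3: SEQ = 91014, payload = 307 bytes
SEQ of segment 3 = 89530 + 247 + 1237 = 91014

91014


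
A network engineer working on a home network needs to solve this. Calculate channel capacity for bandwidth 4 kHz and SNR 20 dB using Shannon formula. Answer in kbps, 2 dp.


Given: B = 4 kHz, SNR = 20 dB
SNR linear = 10^(20/10) = 100
1 + SNR = 101
log2(101) = 6.6582114828
C = 4 * 1000 * 6.6582114828 = 26632.8459 bps
C = 26.632846 kbps -> 26.63 kbps (2 dp)

26.63
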